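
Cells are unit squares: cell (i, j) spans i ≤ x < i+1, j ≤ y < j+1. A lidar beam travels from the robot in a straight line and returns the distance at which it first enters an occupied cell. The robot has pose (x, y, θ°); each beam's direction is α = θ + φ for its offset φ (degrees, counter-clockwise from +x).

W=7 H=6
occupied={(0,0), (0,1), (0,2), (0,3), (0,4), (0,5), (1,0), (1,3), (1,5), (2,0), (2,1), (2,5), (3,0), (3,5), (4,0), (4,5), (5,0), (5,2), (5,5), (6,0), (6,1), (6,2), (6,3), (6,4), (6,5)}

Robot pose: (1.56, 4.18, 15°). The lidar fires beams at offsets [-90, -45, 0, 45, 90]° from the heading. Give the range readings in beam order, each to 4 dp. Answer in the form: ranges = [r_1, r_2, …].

beam 1: φ=-90°, α=285°
  cosα=0.2588 sinα=-0.9659 | (1,4) | tMaxX 1.7000 tMaxY 0.1863 | tΔX 3.8637 tΔY 1.0353
    t=0.1863 [y] (1,3) — stop
  → r_1 = 0.1863
beam 2: φ=-45°, α=330°
  cosα=0.8660 sinα=-0.5000 | (1,4) | tMaxX 0.5081 tMaxY 0.3600 | tΔX 1.1547 tΔY 2.0000
    t=0.3600 [y] (1,3) — stop
  → r_2 = 0.3600
beam 3: φ=0°, α=15°
  cosα=0.9659 sinα=0.2588 | (1,4) | tMaxX 0.4555 tMaxY 3.1682 | tΔX 1.0353 tΔY 3.8637
    t=0.4555 [x] (2,4)
    t=1.4908 [x] (3,4)
    t=2.5261 [x] (4,4)
    t=3.1682 [y] (4,5) — stop
  → r_3 = 3.1682
beam 4: φ=45°, α=60°
  cosα=0.5000 sinα=0.8660 | (1,4) | tMaxX 0.8800 tMaxY 0.9469 | tΔX 2.0000 tΔY 1.1547
    t=0.8800 [x] (2,4)
    t=0.9469 [y] (2,5) — stop
  → r_4 = 0.9469
beam 5: φ=90°, α=105°
  cosα=-0.2588 sinα=0.9659 | (1,4) | tMaxX 2.1637 tMaxY 0.8489 | tΔX 3.8637 tΔY 1.0353
    t=0.8489 [y] (1,5) — stop
  → r_5 = 0.8489

ranges = [0.1863, 0.3600, 3.1682, 0.9469, 0.8489]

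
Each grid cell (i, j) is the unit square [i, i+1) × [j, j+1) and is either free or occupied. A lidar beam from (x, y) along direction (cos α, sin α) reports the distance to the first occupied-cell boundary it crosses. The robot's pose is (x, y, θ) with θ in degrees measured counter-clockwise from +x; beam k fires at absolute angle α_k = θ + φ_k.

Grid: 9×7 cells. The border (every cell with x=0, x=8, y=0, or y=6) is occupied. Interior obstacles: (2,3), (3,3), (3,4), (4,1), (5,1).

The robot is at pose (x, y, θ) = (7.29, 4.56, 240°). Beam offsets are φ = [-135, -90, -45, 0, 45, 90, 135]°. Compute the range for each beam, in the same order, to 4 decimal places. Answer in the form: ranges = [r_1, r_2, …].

beam 1: φ=-135°, α=105°
  dir = (cos 105°, sin 105°) = (-0.2588, 0.9659); from cell (7,4)
  next x-line at t=1.1205, next y-line at t=0.4555; Δt_x=3.8637, Δt_y=1.0353
    y: enter (7,5) at t=0.4555
    x: enter (6,5) at t=1.1205
    y: enter (6,6) at t=1.4908 ← occupied
  → r_1 = 1.4908
beam 2: φ=-90°, α=150°
  dir = (cos 150°, sin 150°) = (-0.8660, 0.5000); from cell (7,4)
  next x-line at t=0.3349, next y-line at t=0.8800; Δt_x=1.1547, Δt_y=2.0000
    x: enter (6,4) at t=0.3349
    y: enter (6,5) at t=0.8800
    x: enter (5,5) at t=1.4896
    x: enter (4,5) at t=2.6443
    y: enter (4,6) at t=2.8800 ← occupied
  → r_2 = 2.8800
beam 3: φ=-45°, α=195°
  dir = (cos 195°, sin 195°) = (-0.9659, -0.2588); from cell (7,4)
  next x-line at t=0.3002, next y-line at t=2.1637; Δt_x=1.0353, Δt_y=3.8637
    x: enter (6,4) at t=0.3002
    x: enter (5,4) at t=1.3355
    y: enter (5,3) at t=2.1637
    x: enter (4,3) at t=2.3708
    x: enter (3,3) at t=3.4061 ← occupied
  → r_3 = 3.4061
beam 4: φ=0°, α=240°
  dir = (cos 240°, sin 240°) = (-0.5000, -0.8660); from cell (7,4)
  next x-line at t=0.5800, next y-line at t=0.6466; Δt_x=2.0000, Δt_y=1.1547
    x: enter (6,4) at t=0.5800
    y: enter (6,3) at t=0.6466
    y: enter (6,2) at t=1.8013
    x: enter (5,2) at t=2.5800
    y: enter (5,1) at t=2.9560 ← occupied
  → r_4 = 2.9560
beam 5: φ=45°, α=285°
  dir = (cos 285°, sin 285°) = (0.2588, -0.9659); from cell (7,4)
  next x-line at t=2.7432, next y-line at t=0.5798; Δt_x=3.8637, Δt_y=1.0353
    y: enter (7,3) at t=0.5798
    y: enter (7,2) at t=1.6150
    y: enter (7,1) at t=2.6503
    x: enter (8,1) at t=2.7432 ← occupied
  → r_5 = 2.7432
beam 6: φ=90°, α=330°
  dir = (cos 330°, sin 330°) = (0.8660, -0.5000); from cell (7,4)
  next x-line at t=0.8198, next y-line at t=1.1200; Δt_x=1.1547, Δt_y=2.0000
    x: enter (8,4) at t=0.8198 ← occupied
  → r_6 = 0.8198
beam 7: φ=135°, α=15°
  dir = (cos 15°, sin 15°) = (0.9659, 0.2588); from cell (7,4)
  next x-line at t=0.7350, next y-line at t=1.7000; Δt_x=1.0353, Δt_y=3.8637
    x: enter (8,4) at t=0.7350 ← occupied
  → r_7 = 0.7350

ranges = [1.4908, 2.8800, 3.4061, 2.9560, 2.7432, 0.8198, 0.7350]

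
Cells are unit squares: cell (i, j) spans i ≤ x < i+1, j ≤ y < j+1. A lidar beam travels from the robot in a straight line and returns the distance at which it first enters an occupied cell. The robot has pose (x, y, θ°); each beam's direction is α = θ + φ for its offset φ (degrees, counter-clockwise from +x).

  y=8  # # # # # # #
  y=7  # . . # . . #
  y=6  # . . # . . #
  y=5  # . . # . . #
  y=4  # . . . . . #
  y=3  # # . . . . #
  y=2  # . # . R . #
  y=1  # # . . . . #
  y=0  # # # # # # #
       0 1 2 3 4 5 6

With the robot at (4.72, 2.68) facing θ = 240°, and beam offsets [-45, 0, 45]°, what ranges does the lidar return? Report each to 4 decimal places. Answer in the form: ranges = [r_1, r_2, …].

beam 1: φ=-45°, α=195°
  direction (-0.9659, -0.2588); cell (4,2); t to first gridline: x 0.7454, y 2.6273 (then +1.0353 / +3.8637)
    (3,2) via x @ 0.7454
    (2,2) via x @ 1.7807  # hit
  → r_1 = 1.7807
beam 2: φ=0°, α=240°
  direction (-0.5000, -0.8660); cell (4,2); t to first gridline: x 1.4400, y 0.7852 (then +2.0000 / +1.1547)
    (4,1) via y @ 0.7852
    (3,1) via x @ 1.4400
    (3,0) via y @ 1.9399  # hit
  → r_2 = 1.9399
beam 3: φ=45°, α=285°
  direction (0.2588, -0.9659); cell (4,2); t to first gridline: x 1.0818, y 0.7040 (then +3.8637 / +1.0353)
    (4,1) via y @ 0.7040
    (5,1) via x @ 1.0818
    (5,0) via y @ 1.7393  # hit
  → r_3 = 1.7393

ranges = [1.7807, 1.9399, 1.7393]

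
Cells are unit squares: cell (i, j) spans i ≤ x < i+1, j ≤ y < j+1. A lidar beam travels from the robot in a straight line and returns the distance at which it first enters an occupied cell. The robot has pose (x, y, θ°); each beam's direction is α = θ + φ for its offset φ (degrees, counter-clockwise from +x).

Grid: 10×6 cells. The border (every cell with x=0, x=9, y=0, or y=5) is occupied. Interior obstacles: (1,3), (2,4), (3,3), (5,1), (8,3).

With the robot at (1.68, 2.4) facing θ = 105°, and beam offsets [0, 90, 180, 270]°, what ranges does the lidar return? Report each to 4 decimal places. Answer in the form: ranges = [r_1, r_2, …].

ranges = [0.6212, 0.7040, 1.4494, 2.3182]

beam 1: φ=0°, α=105°
  dir = (cos 105°, sin 105°) = (-0.2588, 0.9659); from cell (1,2)
  next x-line at t=2.6273, next y-line at t=0.6212; Δt_x=3.8637, Δt_y=1.0353
    y: enter (1,3) at t=0.6212 ← occupied
  → r_1 = 0.6212
beam 2: φ=90°, α=195°
  dir = (cos 195°, sin 195°) = (-0.9659, -0.2588); from cell (1,2)
  next x-line at t=0.7040, next y-line at t=1.5455; Δt_x=1.0353, Δt_y=3.8637
    x: enter (0,2) at t=0.7040 ← occupied
  → r_2 = 0.7040
beam 3: φ=180°, α=285°
  dir = (cos 285°, sin 285°) = (0.2588, -0.9659); from cell (1,2)
  next x-line at t=1.2364, next y-line at t=0.4141; Δt_x=3.8637, Δt_y=1.0353
    y: enter (1,1) at t=0.4141
    x: enter (2,1) at t=1.2364
    y: enter (2,0) at t=1.4494 ← occupied
  → r_3 = 1.4494
beam 4: φ=270°, α=15°
  dir = (cos 15°, sin 15°) = (0.9659, 0.2588); from cell (1,2)
  next x-line at t=0.3313, next y-line at t=2.3182; Δt_x=1.0353, Δt_y=3.8637
    x: enter (2,2) at t=0.3313
    x: enter (3,2) at t=1.3666
    y: enter (3,3) at t=2.3182 ← occupied
  → r_4 = 2.3182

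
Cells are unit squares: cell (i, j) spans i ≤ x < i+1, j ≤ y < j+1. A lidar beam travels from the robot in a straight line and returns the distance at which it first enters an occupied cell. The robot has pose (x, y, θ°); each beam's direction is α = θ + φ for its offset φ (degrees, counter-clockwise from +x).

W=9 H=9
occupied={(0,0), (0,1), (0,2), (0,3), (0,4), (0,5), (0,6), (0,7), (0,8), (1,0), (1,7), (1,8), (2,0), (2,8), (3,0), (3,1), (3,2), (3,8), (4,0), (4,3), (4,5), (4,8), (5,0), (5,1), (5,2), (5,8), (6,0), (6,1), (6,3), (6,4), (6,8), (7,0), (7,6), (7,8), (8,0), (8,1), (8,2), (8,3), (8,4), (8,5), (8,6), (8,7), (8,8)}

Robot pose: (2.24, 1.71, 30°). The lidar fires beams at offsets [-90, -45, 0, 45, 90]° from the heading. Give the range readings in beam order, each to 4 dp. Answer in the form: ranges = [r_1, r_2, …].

beam 1: φ=-90°, α=300°
  direction (0.5000, -0.8660); cell (2,1); t to first gridline: x 1.5200, y 0.8198 (then +2.0000 / +1.1547)
    (2,0) via y @ 0.8198  # hit
  → r_1 = 0.8198
beam 2: φ=-45°, α=345°
  direction (0.9659, -0.2588); cell (2,1); t to first gridline: x 0.7868, y 2.7432 (then +1.0353 / +3.8637)
    (3,1) via x @ 0.7868  # hit
  → r_2 = 0.7868
beam 3: φ=0°, α=30°
  direction (0.8660, 0.5000); cell (2,1); t to first gridline: x 0.8776, y 0.5800 (then +1.1547 / +2.0000)
    (2,2) via y @ 0.5800
    (3,2) via x @ 0.8776  # hit
  → r_3 = 0.8776
beam 4: φ=45°, α=75°
  direction (0.2588, 0.9659); cell (2,1); t to first gridline: x 2.9364, y 0.3002 (then +3.8637 / +1.0353)
    (2,2) via y @ 0.3002
    (2,3) via y @ 1.3355
    (2,4) via y @ 2.3708
    (3,4) via x @ 2.9364
    (3,5) via y @ 3.4061
    (3,6) via y @ 4.4413
    (3,7) via y @ 5.4766
    (3,8) via y @ 6.5119  # hit
  → r_4 = 6.5119
beam 5: φ=90°, α=120°
  direction (-0.5000, 0.8660); cell (2,1); t to first gridline: x 0.4800, y 0.3349 (then +2.0000 / +1.1547)
    (2,2) via y @ 0.3349
    (1,2) via x @ 0.4800
    (1,3) via y @ 1.4896
    (0,3) via x @ 2.4800  # hit
  → r_5 = 2.4800

ranges = [0.8198, 0.7868, 0.8776, 6.5119, 2.4800]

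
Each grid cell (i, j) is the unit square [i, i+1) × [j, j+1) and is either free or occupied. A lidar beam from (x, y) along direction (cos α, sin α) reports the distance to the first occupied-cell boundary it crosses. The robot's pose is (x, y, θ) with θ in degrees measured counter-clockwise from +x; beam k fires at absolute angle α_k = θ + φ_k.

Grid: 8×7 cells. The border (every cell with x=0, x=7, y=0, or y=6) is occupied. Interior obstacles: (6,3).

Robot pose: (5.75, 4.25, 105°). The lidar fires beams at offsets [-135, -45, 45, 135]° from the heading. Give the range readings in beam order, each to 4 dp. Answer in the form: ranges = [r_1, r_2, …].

beam 1: φ=-135°, α=330°
  cosα=0.8660 sinα=-0.5000 | (5,4) | tMaxX 0.2887 tMaxY 0.5000 | tΔX 1.1547 tΔY 2.0000
    t=0.2887 [x] (6,4)
    t=0.5000 [y] (6,3) — stop
  → r_1 = 0.5000
beam 2: φ=-45°, α=60°
  cosα=0.5000 sinα=0.8660 | (5,4) | tMaxX 0.5000 tMaxY 0.8660 | tΔX 2.0000 tΔY 1.1547
    t=0.5000 [x] (6,4)
    t=0.8660 [y] (6,5)
    t=2.0207 [y] (6,6) — stop
  → r_2 = 2.0207
beam 3: φ=45°, α=150°
  cosα=-0.8660 sinα=0.5000 | (5,4) | tMaxX 0.8660 tMaxY 1.5000 | tΔX 1.1547 tΔY 2.0000
    t=0.8660 [x] (4,4)
    t=1.5000 [y] (4,5)
    t=2.0207 [x] (3,5)
    t=3.1754 [x] (2,5)
    t=3.5000 [y] (2,6) — stop
  → r_3 = 3.5000
beam 4: φ=135°, α=240°
  cosα=-0.5000 sinα=-0.8660 | (5,4) | tMaxX 1.5000 tMaxY 0.2887 | tΔX 2.0000 tΔY 1.1547
    t=0.2887 [y] (5,3)
    t=1.4434 [y] (5,2)
    t=1.5000 [x] (4,2)
    t=2.5981 [y] (4,1)
    t=3.5000 [x] (3,1)
    t=3.7528 [y] (3,0) — stop
  → r_4 = 3.7528

ranges = [0.5000, 2.0207, 3.5000, 3.7528]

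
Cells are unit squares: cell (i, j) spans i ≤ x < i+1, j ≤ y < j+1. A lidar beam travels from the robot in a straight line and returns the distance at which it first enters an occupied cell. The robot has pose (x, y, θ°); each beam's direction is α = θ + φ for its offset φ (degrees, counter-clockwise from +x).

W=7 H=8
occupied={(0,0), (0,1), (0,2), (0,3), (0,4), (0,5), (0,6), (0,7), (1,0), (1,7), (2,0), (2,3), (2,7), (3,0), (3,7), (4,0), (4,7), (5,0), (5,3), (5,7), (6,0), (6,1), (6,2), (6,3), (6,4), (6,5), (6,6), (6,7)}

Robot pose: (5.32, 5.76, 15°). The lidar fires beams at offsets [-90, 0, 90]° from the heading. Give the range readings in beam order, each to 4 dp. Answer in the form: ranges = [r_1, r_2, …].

beam 1: φ=-90°, α=285°
  direction (0.2588, -0.9659); cell (5,5); t to first gridline: x 2.6273, y 0.7868 (then +3.8637 / +1.0353)
    (5,4) via y @ 0.7868
    (5,3) via y @ 1.8221  # hit
  → r_1 = 1.8221
beam 2: φ=0°, α=15°
  direction (0.9659, 0.2588); cell (5,5); t to first gridline: x 0.7040, y 0.9273 (then +1.0353 / +3.8637)
    (6,5) via x @ 0.7040  # hit
  → r_2 = 0.7040
beam 3: φ=90°, α=105°
  direction (-0.2588, 0.9659); cell (5,5); t to first gridline: x 1.2364, y 0.2485 (then +3.8637 / +1.0353)
    (5,6) via y @ 0.2485
    (4,6) via x @ 1.2364
    (4,7) via y @ 1.2837  # hit
  → r_3 = 1.2837

ranges = [1.8221, 0.7040, 1.2837]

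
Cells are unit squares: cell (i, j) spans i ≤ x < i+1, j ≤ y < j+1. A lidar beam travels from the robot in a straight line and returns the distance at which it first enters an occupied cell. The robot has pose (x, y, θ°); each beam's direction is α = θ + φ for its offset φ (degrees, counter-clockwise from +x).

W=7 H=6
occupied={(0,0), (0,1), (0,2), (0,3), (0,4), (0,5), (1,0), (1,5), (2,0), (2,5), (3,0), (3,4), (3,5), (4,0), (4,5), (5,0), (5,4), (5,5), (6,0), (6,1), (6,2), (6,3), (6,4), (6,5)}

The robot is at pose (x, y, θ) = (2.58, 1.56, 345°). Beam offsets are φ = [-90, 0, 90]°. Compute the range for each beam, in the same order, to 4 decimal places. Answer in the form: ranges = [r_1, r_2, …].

beam 1: φ=-90°, α=255°
  d=(-0.2588,-0.9659)  start (2,1)  tX=2.2409 tY=0.5798  stride 1/|dx|=3.8637 1/|dy|=1.0353
    cross y-line → (2,0), t=0.5798 (wall)
  → r_1 = 0.5798
beam 2: φ=0°, α=345°
  d=(0.9659,-0.2588)  start (2,1)  tX=0.4348 tY=2.1637  stride 1/|dx|=1.0353 1/|dy|=3.8637
    cross x-line → (3,1), t=0.4348
    cross x-line → (4,1), t=1.4701
    cross y-line → (4,0), t=2.1637 (wall)
  → r_2 = 2.1637
beam 3: φ=90°, α=75°
  d=(0.2588,0.9659)  start (2,1)  tX=1.6228 tY=0.4555  stride 1/|dx|=3.8637 1/|dy|=1.0353
    cross y-line → (2,2), t=0.4555
    cross y-line → (2,3), t=1.4908
    cross x-line → (3,3), t=1.6228
    cross y-line → (3,4), t=2.5261 (wall)
  → r_3 = 2.5261

ranges = [0.5798, 2.1637, 2.5261]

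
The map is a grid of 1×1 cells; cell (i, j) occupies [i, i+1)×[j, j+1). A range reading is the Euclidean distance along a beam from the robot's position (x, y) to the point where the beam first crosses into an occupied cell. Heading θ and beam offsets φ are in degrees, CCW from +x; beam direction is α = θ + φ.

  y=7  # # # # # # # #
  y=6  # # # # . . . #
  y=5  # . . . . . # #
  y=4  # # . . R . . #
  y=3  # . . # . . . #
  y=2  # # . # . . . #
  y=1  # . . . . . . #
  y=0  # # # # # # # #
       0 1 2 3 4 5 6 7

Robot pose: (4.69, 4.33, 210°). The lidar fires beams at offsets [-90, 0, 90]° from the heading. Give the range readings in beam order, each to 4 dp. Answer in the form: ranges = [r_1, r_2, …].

ranges = [1.9283, 0.7967, 3.8452]

beam 1: φ=-90°, α=120°
  d=(-0.5000,0.8660)  start (4,4)  tX=1.3800 tY=0.7736  stride 1/|dx|=2.0000 1/|dy|=1.1547
    cross y-line → (4,5), t=0.7736
    cross x-line → (3,5), t=1.3800
    cross y-line → (3,6), t=1.9283 (wall)
  → r_1 = 1.9283
beam 2: φ=0°, α=210°
  d=(-0.8660,-0.5000)  start (4,4)  tX=0.7967 tY=0.6600  stride 1/|dx|=1.1547 1/|dy|=2.0000
    cross y-line → (4,3), t=0.6600
    cross x-line → (3,3), t=0.7967 (wall)
  → r_2 = 0.7967
beam 3: φ=90°, α=300°
  d=(0.5000,-0.8660)  start (4,4)  tX=0.6200 tY=0.3811  stride 1/|dx|=2.0000 1/|dy|=1.1547
    cross y-line → (4,3), t=0.3811
    cross x-line → (5,3), t=0.6200
    cross y-line → (5,2), t=1.5358
    cross x-line → (6,2), t=2.6200
    cross y-line → (6,1), t=2.6905
    cross y-line → (6,0), t=3.8452 (wall)
  → r_3 = 3.8452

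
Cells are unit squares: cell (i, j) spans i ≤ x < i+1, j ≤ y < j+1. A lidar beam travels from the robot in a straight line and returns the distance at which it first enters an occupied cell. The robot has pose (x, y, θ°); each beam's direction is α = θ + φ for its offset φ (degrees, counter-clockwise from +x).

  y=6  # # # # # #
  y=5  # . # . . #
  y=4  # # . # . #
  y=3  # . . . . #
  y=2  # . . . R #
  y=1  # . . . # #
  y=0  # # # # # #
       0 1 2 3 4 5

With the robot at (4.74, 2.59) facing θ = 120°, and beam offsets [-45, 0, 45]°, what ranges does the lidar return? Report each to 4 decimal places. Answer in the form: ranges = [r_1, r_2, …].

ranges = [1.0046, 1.6281, 3.8719]

beam 1: φ=-45°, α=75°
  cosα=0.2588 sinα=0.9659 | (4,2) | tMaxX 1.0046 tMaxY 0.4245 | tΔX 3.8637 tΔY 1.0353
    t=0.4245 [y] (4,3)
    t=1.0046 [x] (5,3) — stop
  → r_1 = 1.0046
beam 2: φ=0°, α=120°
  cosα=-0.5000 sinα=0.8660 | (4,2) | tMaxX 1.4800 tMaxY 0.4734 | tΔX 2.0000 tΔY 1.1547
    t=0.4734 [y] (4,3)
    t=1.4800 [x] (3,3)
    t=1.6281 [y] (3,4) — stop
  → r_2 = 1.6281
beam 3: φ=45°, α=165°
  cosα=-0.9659 sinα=0.2588 | (4,2) | tMaxX 0.7661 tMaxY 1.5841 | tΔX 1.0353 tΔY 3.8637
    t=0.7661 [x] (3,2)
    t=1.5841 [y] (3,3)
    t=1.8014 [x] (2,3)
    t=2.8367 [x] (1,3)
    t=3.8719 [x] (0,3) — stop
  → r_3 = 3.8719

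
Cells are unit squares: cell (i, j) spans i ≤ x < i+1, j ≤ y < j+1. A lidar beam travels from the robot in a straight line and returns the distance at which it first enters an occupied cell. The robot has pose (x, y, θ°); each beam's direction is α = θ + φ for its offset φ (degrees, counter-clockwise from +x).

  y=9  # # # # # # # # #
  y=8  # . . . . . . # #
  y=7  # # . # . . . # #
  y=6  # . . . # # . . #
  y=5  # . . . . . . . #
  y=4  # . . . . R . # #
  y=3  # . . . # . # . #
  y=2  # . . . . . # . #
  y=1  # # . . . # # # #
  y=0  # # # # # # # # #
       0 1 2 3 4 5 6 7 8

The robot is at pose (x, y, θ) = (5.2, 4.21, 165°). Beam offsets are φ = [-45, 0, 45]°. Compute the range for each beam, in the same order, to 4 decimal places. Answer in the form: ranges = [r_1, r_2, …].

beam 1: φ=-45°, α=120°
  dir = (cos 120°, sin 120°) = (-0.5000, 0.8660); from cell (5,4)
  next x-line at t=0.4000, next y-line at t=0.9122; Δt_x=2.0000, Δt_y=1.1547
    x: enter (4,4) at t=0.4000
    y: enter (4,5) at t=0.9122
    y: enter (4,6) at t=2.0669 ← occupied
  → r_1 = 2.0669
beam 2: φ=0°, α=165°
  dir = (cos 165°, sin 165°) = (-0.9659, 0.2588); from cell (5,4)
  next x-line at t=0.2071, next y-line at t=3.0523; Δt_x=1.0353, Δt_y=3.8637
    x: enter (4,4) at t=0.2071
    x: enter (3,4) at t=1.2423
    x: enter (2,4) at t=2.2776
    y: enter (2,5) at t=3.0523
    x: enter (1,5) at t=3.3129
    x: enter (0,5) at t=4.3482 ← occupied
  → r_2 = 4.3482
beam 3: φ=45°, α=210°
  dir = (cos 210°, sin 210°) = (-0.8660, -0.5000); from cell (5,4)
  next x-line at t=0.2309, next y-line at t=0.4200; Δt_x=1.1547, Δt_y=2.0000
    x: enter (4,4) at t=0.2309
    y: enter (4,3) at t=0.4200 ← occupied
  → r_3 = 0.4200

ranges = [2.0669, 4.3482, 0.4200]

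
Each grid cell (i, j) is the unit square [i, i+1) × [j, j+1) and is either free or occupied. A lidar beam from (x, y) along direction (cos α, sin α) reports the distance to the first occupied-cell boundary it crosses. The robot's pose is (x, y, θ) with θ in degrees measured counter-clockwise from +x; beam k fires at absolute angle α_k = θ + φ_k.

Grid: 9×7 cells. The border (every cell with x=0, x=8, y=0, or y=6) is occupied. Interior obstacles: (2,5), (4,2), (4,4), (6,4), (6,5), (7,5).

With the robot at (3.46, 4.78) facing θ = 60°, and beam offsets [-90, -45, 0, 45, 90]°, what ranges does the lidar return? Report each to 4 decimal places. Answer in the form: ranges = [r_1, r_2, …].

beam 1: φ=-90°, α=330°
  direction (0.8660, -0.5000); cell (3,4); t to first gridline: x 0.6235, y 1.5600 (then +1.1547 / +2.0000)
    (4,4) via x @ 0.6235  # hit
  → r_1 = 0.6235
beam 2: φ=-45°, α=15°
  direction (0.9659, 0.2588); cell (3,4); t to first gridline: x 0.5590, y 0.8500 (then +1.0353 / +3.8637)
    (4,4) via x @ 0.5590  # hit
  → r_2 = 0.5590
beam 3: φ=0°, α=60°
  direction (0.5000, 0.8660); cell (3,4); t to first gridline: x 1.0800, y 0.2540 (then +2.0000 / +1.1547)
    (3,5) via y @ 0.2540
    (4,5) via x @ 1.0800
    (4,6) via y @ 1.4087  # hit
  → r_3 = 1.4087
beam 4: φ=45°, α=105°
  direction (-0.2588, 0.9659); cell (3,4); t to first gridline: x 1.7773, y 0.2278 (then +3.8637 / +1.0353)
    (3,5) via y @ 0.2278
    (3,6) via y @ 1.2630  # hit
  → r_4 = 1.2630
beam 5: φ=90°, α=150°
  direction (-0.8660, 0.5000); cell (3,4); t to first gridline: x 0.5312, y 0.4400 (then +1.1547 / +2.0000)
    (3,5) via y @ 0.4400
    (2,5) via x @ 0.5312  # hit
  → r_5 = 0.5312

ranges = [0.6235, 0.5590, 1.4087, 1.2630, 0.5312]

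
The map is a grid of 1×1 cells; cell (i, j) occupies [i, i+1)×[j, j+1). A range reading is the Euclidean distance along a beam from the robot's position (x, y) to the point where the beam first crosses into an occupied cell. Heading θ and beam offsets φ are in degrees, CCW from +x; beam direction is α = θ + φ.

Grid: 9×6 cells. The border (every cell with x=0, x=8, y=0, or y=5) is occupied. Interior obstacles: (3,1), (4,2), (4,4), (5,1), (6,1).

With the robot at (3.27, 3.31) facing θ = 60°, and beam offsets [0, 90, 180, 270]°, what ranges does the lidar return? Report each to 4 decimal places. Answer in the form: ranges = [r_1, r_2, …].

beam 1: φ=0°, α=60°
  dir = (cos 60°, sin 60°) = (0.5000, 0.8660); from cell (3,3)
  next x-line at t=1.4600, next y-line at t=0.7967; Δt_x=2.0000, Δt_y=1.1547
    y: enter (3,4) at t=0.7967
    x: enter (4,4) at t=1.4600 ← occupied
  → r_1 = 1.4600
beam 2: φ=90°, α=150°
  dir = (cos 150°, sin 150°) = (-0.8660, 0.5000); from cell (3,3)
  next x-line at t=0.3118, next y-line at t=1.3800; Δt_x=1.1547, Δt_y=2.0000
    x: enter (2,3) at t=0.3118
    y: enter (2,4) at t=1.3800
    x: enter (1,4) at t=1.4665
    x: enter (0,4) at t=2.6212 ← occupied
  → r_2 = 2.6212
beam 3: φ=180°, α=240°
  dir = (cos 240°, sin 240°) = (-0.5000, -0.8660); from cell (3,3)
  next x-line at t=0.5400, next y-line at t=0.3580; Δt_x=2.0000, Δt_y=1.1547
    y: enter (3,2) at t=0.3580
    x: enter (2,2) at t=0.5400
    y: enter (2,1) at t=1.5127
    x: enter (1,1) at t=2.5400
    y: enter (1,0) at t=2.6674 ← occupied
  → r_3 = 2.6674
beam 4: φ=270°, α=330°
  dir = (cos 330°, sin 330°) = (0.8660, -0.5000); from cell (3,3)
  next x-line at t=0.8429, next y-line at t=0.6200; Δt_x=1.1547, Δt_y=2.0000
    y: enter (3,2) at t=0.6200
    x: enter (4,2) at t=0.8429 ← occupied
  → r_4 = 0.8429

ranges = [1.4600, 2.6212, 2.6674, 0.8429]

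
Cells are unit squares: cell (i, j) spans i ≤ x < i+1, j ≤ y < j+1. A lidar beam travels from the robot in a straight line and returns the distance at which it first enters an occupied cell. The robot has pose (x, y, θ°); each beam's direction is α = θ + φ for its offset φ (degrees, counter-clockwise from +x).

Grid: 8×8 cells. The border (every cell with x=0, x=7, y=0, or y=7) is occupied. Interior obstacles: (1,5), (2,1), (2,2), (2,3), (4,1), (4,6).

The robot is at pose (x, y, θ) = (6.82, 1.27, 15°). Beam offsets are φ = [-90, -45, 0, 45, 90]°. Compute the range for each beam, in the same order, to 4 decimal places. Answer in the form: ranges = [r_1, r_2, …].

ranges = [0.2795, 0.2078, 0.1863, 0.3600, 5.9321]

beam 1: φ=-90°, α=285°
  direction (0.2588, -0.9659); cell (6,1); t to first gridline: x 0.6955, y 0.2795 (then +3.8637 / +1.0353)
    (6,0) via y @ 0.2795  # hit
  → r_1 = 0.2795
beam 2: φ=-45°, α=330°
  direction (0.8660, -0.5000); cell (6,1); t to first gridline: x 0.2078, y 0.5400 (then +1.1547 / +2.0000)
    (7,1) via x @ 0.2078  # hit
  → r_2 = 0.2078
beam 3: φ=0°, α=15°
  direction (0.9659, 0.2588); cell (6,1); t to first gridline: x 0.1863, y 2.8205 (then +1.0353 / +3.8637)
    (7,1) via x @ 0.1863  # hit
  → r_3 = 0.1863
beam 4: φ=45°, α=60°
  direction (0.5000, 0.8660); cell (6,1); t to first gridline: x 0.3600, y 0.8429 (then +2.0000 / +1.1547)
    (7,1) via x @ 0.3600  # hit
  → r_4 = 0.3600
beam 5: φ=90°, α=105°
  direction (-0.2588, 0.9659); cell (6,1); t to first gridline: x 3.1682, y 0.7558 (then +3.8637 / +1.0353)
    (6,2) via y @ 0.7558
    (6,3) via y @ 1.7910
    (6,4) via y @ 2.8263
    (5,4) via x @ 3.1682
    (5,5) via y @ 3.8616
    (5,6) via y @ 4.8969
    (5,7) via y @ 5.9321  # hit
  → r_5 = 5.9321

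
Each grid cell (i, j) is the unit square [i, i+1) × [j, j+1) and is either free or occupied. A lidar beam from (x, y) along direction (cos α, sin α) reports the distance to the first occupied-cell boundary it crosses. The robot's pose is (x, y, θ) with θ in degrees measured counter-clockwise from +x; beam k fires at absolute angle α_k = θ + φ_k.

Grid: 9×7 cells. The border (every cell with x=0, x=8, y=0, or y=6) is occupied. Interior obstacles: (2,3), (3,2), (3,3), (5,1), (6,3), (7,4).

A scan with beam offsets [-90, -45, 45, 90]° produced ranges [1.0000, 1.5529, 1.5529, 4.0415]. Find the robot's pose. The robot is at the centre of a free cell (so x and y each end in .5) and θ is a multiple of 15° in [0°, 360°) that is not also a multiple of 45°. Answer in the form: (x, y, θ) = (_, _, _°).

Candidates: 29 free-cell centres × 16 headings = 464 poses. Raycast each; keep the one whose scan matches to 4 dp.
  (7.5, 1.5, 345°): beam 1 = 0.5176 ≠ 1.0000 ✗
  (4.5, 5.5, 60°): beam 1 = 2.8868 ≠ 1.0000 ✗
  (6.5, 4.5, 30°): beam 1 = 0.5774 ≠ 1.0000 ✗
  …
  (2.5, 5.5, 240°): r_1=1.0000, r_2=1.5529, r_3=1.5529, r_4=4.0415 — all match ✓
Only this pose fits every beam.

(x, y, θ) = (2.5, 5.5, 240°)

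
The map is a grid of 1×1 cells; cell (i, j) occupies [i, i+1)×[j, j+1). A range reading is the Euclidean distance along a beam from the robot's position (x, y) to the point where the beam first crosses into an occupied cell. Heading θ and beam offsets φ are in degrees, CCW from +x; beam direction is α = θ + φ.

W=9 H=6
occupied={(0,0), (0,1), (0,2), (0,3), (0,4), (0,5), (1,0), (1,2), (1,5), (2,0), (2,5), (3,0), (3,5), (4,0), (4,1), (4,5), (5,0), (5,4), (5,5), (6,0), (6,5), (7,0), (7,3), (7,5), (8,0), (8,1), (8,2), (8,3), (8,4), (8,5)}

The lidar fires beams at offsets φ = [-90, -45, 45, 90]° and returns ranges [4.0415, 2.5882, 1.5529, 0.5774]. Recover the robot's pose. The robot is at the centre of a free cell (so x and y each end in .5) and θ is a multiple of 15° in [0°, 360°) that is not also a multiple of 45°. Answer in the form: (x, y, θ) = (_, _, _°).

Enumerate (i+0.5, j+0.5, θ) over the 24 free cells and 16 admissible headings. For each, cast all 4 beams and compare to the given ranges.
  (2.5, 2.5, 330°): beam 1 = 1.7321 ≠ 4.0415 ✗
  (7.5, 4.5, 150°): beam 1 = 0.5774 ≠ 4.0415 ✗
  (3.5, 3.5, 150°): beam 1 = 1.7321 ≠ 4.0415 ✗
  (5.5, 3.5, 255°): beam 1 = 4.6587 ≠ 4.0415 ✗
  (6.5, 1.5, 75°): beam 1 = 1.5529 ≠ 4.0415 ✗
  …
  (3.5, 4.5, 330°): r_1=4.0415, r_2=2.5882, r_3=1.5529, r_4=0.5774 — all match ✓
Only this pose fits every beam.

(x, y, θ) = (3.5, 4.5, 330°)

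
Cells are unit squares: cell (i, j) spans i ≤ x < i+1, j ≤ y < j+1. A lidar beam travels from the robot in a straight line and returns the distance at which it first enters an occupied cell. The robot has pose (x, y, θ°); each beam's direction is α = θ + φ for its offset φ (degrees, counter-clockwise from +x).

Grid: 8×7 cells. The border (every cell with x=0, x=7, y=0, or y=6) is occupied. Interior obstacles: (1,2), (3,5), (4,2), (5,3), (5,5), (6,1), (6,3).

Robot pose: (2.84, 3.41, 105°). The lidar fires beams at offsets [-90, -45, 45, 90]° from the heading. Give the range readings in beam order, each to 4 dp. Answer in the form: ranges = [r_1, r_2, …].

beam 1: φ=-90°, α=15°
  dir = (cos 15°, sin 15°) = (0.9659, 0.2588); from cell (2,3)
  next x-line at t=0.1656, next y-line at t=2.2796; Δt_x=1.0353, Δt_y=3.8637
    x: enter (3,3) at t=0.1656
    x: enter (4,3) at t=1.2009
    x: enter (5,3) at t=2.2362 ← occupied
  → r_1 = 2.2362
beam 2: φ=-45°, α=60°
  dir = (cos 60°, sin 60°) = (0.5000, 0.8660); from cell (2,3)
  next x-line at t=0.3200, next y-line at t=0.6813; Δt_x=2.0000, Δt_y=1.1547
    x: enter (3,3) at t=0.3200
    y: enter (3,4) at t=0.6813
    y: enter (3,5) at t=1.8360 ← occupied
  → r_2 = 1.8360
beam 3: φ=45°, α=150°
  dir = (cos 150°, sin 150°) = (-0.8660, 0.5000); from cell (2,3)
  next x-line at t=0.9699, next y-line at t=1.1800; Δt_x=1.1547, Δt_y=2.0000
    x: enter (1,3) at t=0.9699
    y: enter (1,4) at t=1.1800
    x: enter (0,4) at t=2.1246 ← occupied
  → r_3 = 2.1246
beam 4: φ=90°, α=195°
  dir = (cos 195°, sin 195°) = (-0.9659, -0.2588); from cell (2,3)
  next x-line at t=0.8696, next y-line at t=1.5841; Δt_x=1.0353, Δt_y=3.8637
    x: enter (1,3) at t=0.8696
    y: enter (1,2) at t=1.5841 ← occupied
  → r_4 = 1.5841

ranges = [2.2362, 1.8360, 2.1246, 1.5841]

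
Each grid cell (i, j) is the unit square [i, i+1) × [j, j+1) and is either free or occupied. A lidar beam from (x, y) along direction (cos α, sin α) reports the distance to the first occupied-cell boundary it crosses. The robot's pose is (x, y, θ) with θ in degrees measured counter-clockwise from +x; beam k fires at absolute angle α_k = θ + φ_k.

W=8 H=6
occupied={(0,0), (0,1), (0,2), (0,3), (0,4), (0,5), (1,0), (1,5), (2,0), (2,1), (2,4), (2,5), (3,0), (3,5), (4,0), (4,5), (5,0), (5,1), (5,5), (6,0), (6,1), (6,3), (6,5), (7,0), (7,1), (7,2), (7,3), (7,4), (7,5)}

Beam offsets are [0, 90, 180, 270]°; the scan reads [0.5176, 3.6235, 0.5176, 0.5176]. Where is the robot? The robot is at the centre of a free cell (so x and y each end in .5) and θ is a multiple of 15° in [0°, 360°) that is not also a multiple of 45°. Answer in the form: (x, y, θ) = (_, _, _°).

Candidates: 19 free-cell centres × 16 headings = 304 poses. Raycast each; keep the one whose scan matches to 4 dp.
  (3.5, 3.5, 285°): beam 1 = 2.5882 ≠ 0.5176 ✗
  (3.5, 3.5, 105°): beam 1 = 1.5529 ≠ 0.5176 ✗
  (2.5, 3.5, 255°): beam 1 = 1.5529 ≠ 0.5176 ✗
  …
  (6.5, 2.5, 105°): r_1=0.5176, r_2=3.6235, r_3=0.5176, r_4=0.5176 — all match ✓
No second candidate reproduces the full scan.

(x, y, θ) = (6.5, 2.5, 105°)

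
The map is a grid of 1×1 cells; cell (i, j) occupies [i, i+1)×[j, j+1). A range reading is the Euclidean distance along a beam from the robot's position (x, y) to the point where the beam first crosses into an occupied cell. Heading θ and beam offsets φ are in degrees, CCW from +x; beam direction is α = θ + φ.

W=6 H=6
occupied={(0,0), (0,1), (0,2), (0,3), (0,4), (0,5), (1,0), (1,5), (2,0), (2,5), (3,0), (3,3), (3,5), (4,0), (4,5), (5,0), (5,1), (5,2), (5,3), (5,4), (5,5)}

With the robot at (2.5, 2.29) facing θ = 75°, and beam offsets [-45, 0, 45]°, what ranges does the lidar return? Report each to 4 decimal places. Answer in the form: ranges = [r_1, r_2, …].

beam 1: φ=-45°, α=30°
  dir = (cos 30°, sin 30°) = (0.8660, 0.5000); from cell (2,2)
  next x-line at t=0.5774, next y-line at t=1.4200; Δt_x=1.1547, Δt_y=2.0000
    x: enter (3,2) at t=0.5774
    y: enter (3,3) at t=1.4200 ← occupied
  → r_1 = 1.4200
beam 2: φ=0°, α=75°
  dir = (cos 75°, sin 75°) = (0.2588, 0.9659); from cell (2,2)
  next x-line at t=1.9319, next y-line at t=0.7350; Δt_x=3.8637, Δt_y=1.0353
    y: enter (2,3) at t=0.7350
    y: enter (2,4) at t=1.7703
    x: enter (3,4) at t=1.9319
    y: enter (3,5) at t=2.8056 ← occupied
  → r_2 = 2.8056
beam 3: φ=45°, α=120°
  dir = (cos 120°, sin 120°) = (-0.5000, 0.8660); from cell (2,2)
  next x-line at t=1.0000, next y-line at t=0.8198; Δt_x=2.0000, Δt_y=1.1547
    y: enter (2,3) at t=0.8198
    x: enter (1,3) at t=1.0000
    y: enter (1,4) at t=1.9745
    x: enter (0,4) at t=3.0000 ← occupied
  → r_3 = 3.0000

ranges = [1.4200, 2.8056, 3.0000]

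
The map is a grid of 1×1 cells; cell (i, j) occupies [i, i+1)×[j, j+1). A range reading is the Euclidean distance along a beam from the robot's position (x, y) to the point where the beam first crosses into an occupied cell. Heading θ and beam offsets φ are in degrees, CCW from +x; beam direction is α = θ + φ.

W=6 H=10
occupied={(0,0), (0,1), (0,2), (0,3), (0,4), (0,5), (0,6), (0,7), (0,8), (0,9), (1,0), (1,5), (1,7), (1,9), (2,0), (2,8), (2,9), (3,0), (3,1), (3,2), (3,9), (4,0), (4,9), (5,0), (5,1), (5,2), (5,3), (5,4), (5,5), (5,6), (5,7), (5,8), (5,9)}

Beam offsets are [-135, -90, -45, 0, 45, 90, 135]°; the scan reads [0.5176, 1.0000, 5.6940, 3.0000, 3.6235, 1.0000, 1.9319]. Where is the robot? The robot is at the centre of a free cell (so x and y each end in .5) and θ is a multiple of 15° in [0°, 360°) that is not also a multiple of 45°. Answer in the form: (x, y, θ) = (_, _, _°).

(x, y, θ) = (4.5, 3.5, 150°)

The pose lattice has 27·16 = 432 candidates. Test each by forward raycasting.
  (1.5, 3.5, 345°): beam 1 = 0.5774 ≠ 0.5176 ✗
  (1.5, 6.5, 150°): beam 1 = 3.6235 ≠ 0.5176 ✗
  (3.5, 5.5, 120°): beam 1 = 1.5529 ≠ 0.5176 ✗
  …
  (4.5, 3.5, 150°): r_1=0.5176, r_2=1.0000, r_3=5.6940, r_4=3.0000, r_5=3.6235, r_6=1.0000, r_7=1.9319 — all match ✓
Only this pose fits every beam.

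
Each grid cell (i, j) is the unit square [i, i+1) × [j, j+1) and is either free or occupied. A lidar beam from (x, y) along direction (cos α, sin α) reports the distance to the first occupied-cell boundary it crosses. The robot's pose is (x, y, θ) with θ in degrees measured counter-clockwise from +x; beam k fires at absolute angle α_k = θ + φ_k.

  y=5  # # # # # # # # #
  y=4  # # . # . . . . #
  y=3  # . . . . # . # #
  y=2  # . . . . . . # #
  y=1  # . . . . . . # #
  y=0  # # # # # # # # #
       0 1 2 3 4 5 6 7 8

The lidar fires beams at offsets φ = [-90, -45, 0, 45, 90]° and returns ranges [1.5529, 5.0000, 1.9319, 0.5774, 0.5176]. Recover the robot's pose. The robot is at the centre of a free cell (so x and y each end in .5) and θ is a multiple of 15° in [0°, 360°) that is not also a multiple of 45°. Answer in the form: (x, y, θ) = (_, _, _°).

(x, y, θ) = (5.5, 1.5, 195°)

The pose lattice has 22·16 = 352 candidates. Test each by forward raycasting.
  (5.5, 4.5, 105°): beam 1 = 1.9319 ≠ 1.5529 ✗
  (3.5, 1.5, 15°): beam 1 = 0.5176 ≠ 1.5529 ✗
  (4.5, 3.5, 345°): beam 1 = 2.5882 ≠ 1.5529 ✗
  (3.5, 1.5, 105°): beam 1 = 3.6235 ≠ 1.5529 ✗
  …
  (5.5, 1.5, 195°): r_1=1.5529, r_2=5.0000, r_3=1.9319, r_4=0.5774, r_5=0.5176 — all match ✓
Unique over the lattice → pose = (5.5, 1.5, 195°).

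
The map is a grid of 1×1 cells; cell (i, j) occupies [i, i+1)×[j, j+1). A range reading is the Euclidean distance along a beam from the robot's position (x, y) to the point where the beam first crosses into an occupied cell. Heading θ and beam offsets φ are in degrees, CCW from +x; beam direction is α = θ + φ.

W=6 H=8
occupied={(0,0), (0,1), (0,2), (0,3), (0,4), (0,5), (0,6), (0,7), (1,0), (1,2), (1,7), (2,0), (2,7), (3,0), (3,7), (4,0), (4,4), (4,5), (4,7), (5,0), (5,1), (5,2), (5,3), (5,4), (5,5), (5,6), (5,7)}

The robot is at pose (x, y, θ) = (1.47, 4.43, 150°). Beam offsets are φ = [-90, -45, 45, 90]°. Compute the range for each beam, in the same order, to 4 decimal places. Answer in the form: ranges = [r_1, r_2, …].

beam 1: φ=-90°, α=60°
  direction (0.5000, 0.8660); cell (1,4); t to first gridline: x 1.0600, y 0.6582 (then +2.0000 / +1.1547)
    (1,5) via y @ 0.6582
    (2,5) via x @ 1.0600
    (2,6) via y @ 1.8129
    (2,7) via y @ 2.9676  # hit
  → r_1 = 2.9676
beam 2: φ=-45°, α=105°
  direction (-0.2588, 0.9659); cell (1,4); t to first gridline: x 1.8159, y 0.5901 (then +3.8637 / +1.0353)
    (1,5) via y @ 0.5901
    (1,6) via y @ 1.6254
    (0,6) via x @ 1.8159  # hit
  → r_2 = 1.8159
beam 3: φ=45°, α=195°
  direction (-0.9659, -0.2588); cell (1,4); t to first gridline: x 0.4866, y 1.6614 (then +1.0353 / +3.8637)
    (0,4) via x @ 0.4866  # hit
  → r_3 = 0.4866
beam 4: φ=90°, α=240°
  direction (-0.5000, -0.8660); cell (1,4); t to first gridline: x 0.9400, y 0.4965 (then +2.0000 / +1.1547)
    (1,3) via y @ 0.4965
    (0,3) via x @ 0.9400  # hit
  → r_4 = 0.9400

ranges = [2.9676, 1.8159, 0.4866, 0.9400]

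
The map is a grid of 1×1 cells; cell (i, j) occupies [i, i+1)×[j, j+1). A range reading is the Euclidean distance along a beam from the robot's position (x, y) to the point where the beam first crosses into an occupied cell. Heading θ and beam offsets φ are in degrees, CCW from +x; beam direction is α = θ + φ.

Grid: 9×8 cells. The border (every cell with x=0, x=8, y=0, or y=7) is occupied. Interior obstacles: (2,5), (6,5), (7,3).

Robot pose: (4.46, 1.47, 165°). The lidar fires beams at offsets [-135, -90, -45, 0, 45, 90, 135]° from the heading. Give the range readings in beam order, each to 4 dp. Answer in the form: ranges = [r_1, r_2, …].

ranges = [3.0600, 5.7251, 4.0761, 3.5821, 0.9400, 0.4866, 0.5427]

beam 1: φ=-135°, α=30°
  direction (0.8660, 0.5000); cell (4,1); t to first gridline: x 0.6235, y 1.0600 (then +1.1547 / +2.0000)
    (5,1) via x @ 0.6235
    (5,2) via y @ 1.0600
    (6,2) via x @ 1.7782
    (7,2) via x @ 2.9329
    (7,3) via y @ 3.0600  # hit
  → r_1 = 3.0600
beam 2: φ=-90°, α=75°
  direction (0.2588, 0.9659); cell (4,1); t to first gridline: x 2.0864, y 0.5487 (then +3.8637 / +1.0353)
    (4,2) via y @ 0.5487
    (4,3) via y @ 1.5840
    (5,3) via x @ 2.0864
    (5,4) via y @ 2.6192
    (5,5) via y @ 3.6545
    (5,6) via y @ 4.6898
    (5,7) via y @ 5.7251  # hit
  → r_2 = 5.7251
beam 3: φ=-45°, α=120°
  direction (-0.5000, 0.8660); cell (4,1); t to first gridline: x 0.9200, y 0.6120 (then +2.0000 / +1.1547)
    (4,2) via y @ 0.6120
    (3,2) via x @ 0.9200
    (3,3) via y @ 1.7667
    (2,3) via x @ 2.9200
    (2,4) via y @ 2.9214
    (2,5) via y @ 4.0761  # hit
  → r_3 = 4.0761
beam 4: φ=0°, α=165°
  direction (-0.9659, 0.2588); cell (4,1); t to first gridline: x 0.4762, y 2.0478 (then +1.0353 / +3.8637)
    (3,1) via x @ 0.4762
    (2,1) via x @ 1.5115
    (2,2) via y @ 2.0478
    (1,2) via x @ 2.5468
    (0,2) via x @ 3.5821  # hit
  → r_4 = 3.5821
beam 5: φ=45°, α=210°
  direction (-0.8660, -0.5000); cell (4,1); t to first gridline: x 0.5312, y 0.9400 (then +1.1547 / +2.0000)
    (3,1) via x @ 0.5312
    (3,0) via y @ 0.9400  # hit
  → r_5 = 0.9400
beam 6: φ=90°, α=255°
  direction (-0.2588, -0.9659); cell (4,1); t to first gridline: x 1.7773, y 0.4866 (then +3.8637 / +1.0353)
    (4,0) via y @ 0.4866  # hit
  → r_6 = 0.4866
beam 7: φ=135°, α=300°
  direction (0.5000, -0.8660); cell (4,1); t to first gridline: x 1.0800, y 0.5427 (then +2.0000 / +1.1547)
    (4,0) via y @ 0.5427  # hit
  → r_7 = 0.5427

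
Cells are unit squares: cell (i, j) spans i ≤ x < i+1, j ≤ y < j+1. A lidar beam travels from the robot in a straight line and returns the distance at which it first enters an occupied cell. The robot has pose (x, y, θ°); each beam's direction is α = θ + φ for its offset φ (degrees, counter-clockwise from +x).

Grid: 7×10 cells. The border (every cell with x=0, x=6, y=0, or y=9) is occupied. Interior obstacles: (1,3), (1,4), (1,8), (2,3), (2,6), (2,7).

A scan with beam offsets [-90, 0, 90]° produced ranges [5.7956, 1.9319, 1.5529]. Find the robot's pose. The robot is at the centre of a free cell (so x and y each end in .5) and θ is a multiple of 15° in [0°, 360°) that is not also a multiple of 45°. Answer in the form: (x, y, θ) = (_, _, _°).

(x, y, θ) = (4.5, 2.5, 165°)

Candidates: 34 free-cell centres × 16 headings = 544 poses. Raycast each; keep the one whose scan matches to 4 dp.
  (2.5, 8.5, 60°): beam 1 = 4.0415 ≠ 5.7956 ✗
  (4.5, 6.5, 255°): beam 1 = 1.5529 ≠ 5.7956 ✗
  (5.5, 4.5, 240°): beam 1 = 3.0000 ≠ 5.7956 ✗
  (4.5, 7.5, 345°): beam 1 = 6.7293 ≠ 5.7956 ✗
  …
  (4.5, 2.5, 165°): r_1=5.7956, r_2=1.9319, r_3=1.5529 — all match ✓
Unique over the lattice → pose = (4.5, 2.5, 165°).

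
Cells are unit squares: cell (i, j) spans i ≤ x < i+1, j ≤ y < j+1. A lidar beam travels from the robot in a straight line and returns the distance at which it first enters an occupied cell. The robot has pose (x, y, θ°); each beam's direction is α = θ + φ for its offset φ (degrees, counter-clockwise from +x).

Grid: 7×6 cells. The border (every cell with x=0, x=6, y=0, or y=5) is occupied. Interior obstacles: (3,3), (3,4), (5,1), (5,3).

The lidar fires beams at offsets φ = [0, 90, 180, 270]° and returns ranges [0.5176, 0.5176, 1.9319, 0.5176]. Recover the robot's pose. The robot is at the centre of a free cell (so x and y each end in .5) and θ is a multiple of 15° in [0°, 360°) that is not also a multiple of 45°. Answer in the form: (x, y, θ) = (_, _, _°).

Enumerate (i+0.5, j+0.5, θ) over the 16 free cells and 16 admissible headings. For each, cast all 4 beams and compare to the given ranges.
  (5.5, 2.5, 15°): beam 3 = 4.6587 ≠ 1.9319 ✗
  (2.5, 4.5, 30°): beam 1 = 0.5774 ≠ 0.5176 ✗
  (2.5, 1.5, 15°): beam 1 = 3.6235 ≠ 0.5176 ✗
  …
  (5.5, 2.5, 345°): r_1=0.5176, r_2=0.5176, r_3=1.9319, r_4=0.5176 — all match ✓
Unique over the lattice → pose = (5.5, 2.5, 345°).

(x, y, θ) = (5.5, 2.5, 345°)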